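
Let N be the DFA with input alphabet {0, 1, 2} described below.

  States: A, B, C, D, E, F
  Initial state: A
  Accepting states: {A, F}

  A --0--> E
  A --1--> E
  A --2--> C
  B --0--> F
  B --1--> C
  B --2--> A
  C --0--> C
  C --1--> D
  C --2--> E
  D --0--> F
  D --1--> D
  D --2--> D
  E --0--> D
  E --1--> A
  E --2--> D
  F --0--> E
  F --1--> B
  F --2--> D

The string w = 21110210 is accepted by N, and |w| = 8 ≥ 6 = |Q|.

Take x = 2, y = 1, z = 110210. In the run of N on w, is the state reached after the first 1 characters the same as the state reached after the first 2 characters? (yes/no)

no

State sequence: A -2-> C -1-> D

After x (step 1): C. After xy (step 2): D.
They differ (C ≠ D), so y is not a cycle from the state after x; this split is not the one the pumping-lemma construction produces, and pumping y need not keep the string in L(N).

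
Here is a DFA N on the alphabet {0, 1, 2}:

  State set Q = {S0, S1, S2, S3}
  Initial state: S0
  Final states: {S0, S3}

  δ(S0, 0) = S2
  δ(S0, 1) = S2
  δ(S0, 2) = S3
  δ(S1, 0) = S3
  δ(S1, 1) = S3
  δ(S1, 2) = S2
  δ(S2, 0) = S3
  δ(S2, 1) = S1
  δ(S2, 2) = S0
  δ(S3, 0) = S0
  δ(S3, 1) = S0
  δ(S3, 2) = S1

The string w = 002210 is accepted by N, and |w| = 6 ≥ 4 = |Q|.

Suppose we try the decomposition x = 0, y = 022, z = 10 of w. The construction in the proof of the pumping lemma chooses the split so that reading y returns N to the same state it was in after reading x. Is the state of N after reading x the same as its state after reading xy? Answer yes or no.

yes

State sequence: S0 -0-> S2 -0-> S3 -2-> S1 -2-> S2

After x (step 1): S2. After xy (step 4): S2.
They match, so y = 022 drives N around a cycle from S2 back to itself; pumping y any number of times keeps N in S2 before reading z, and xyⁱz ∈ L(N) for every i ≥ 0.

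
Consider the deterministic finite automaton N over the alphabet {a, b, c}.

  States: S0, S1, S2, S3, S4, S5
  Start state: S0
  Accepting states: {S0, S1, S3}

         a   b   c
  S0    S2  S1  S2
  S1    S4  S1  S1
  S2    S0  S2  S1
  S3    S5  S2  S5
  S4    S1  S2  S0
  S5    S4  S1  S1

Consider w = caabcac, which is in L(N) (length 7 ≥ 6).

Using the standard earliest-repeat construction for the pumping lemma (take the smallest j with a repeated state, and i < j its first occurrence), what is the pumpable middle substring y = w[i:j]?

Run of N on w = c a a b c a c:
  step 0: S0  (start)
  step 1: S2  (read c: S0→S2)
  step 2: S0  (read a: S2→S0)   ← first repeat (S0 seen earlier)
  step 3: S2  (read a: S0→S2)
  step 4: S2  (read b: S2→S2)
  step 5: S1  (read c: S2→S1)
  step 6: S4  (read a: S1→S4)
  step 7: S0  (read c: S4→S0)

So i = 0, j = 2, giving x = w[0:0] = ε, y = w[0:2] = ca, z = w[2:7] = abcac.
Check: |xy| = 2 ≤ 6 and |y| = 2 ≥ 1. Reading y takes N from S0 back to S0, so every xyⁱz is accepted.
Pumping length from the standard proof: p = 6 (the number of states). The repeated state found above gives |xy| = j ≤ 6 and |y| = j − i ≥ 1.

ca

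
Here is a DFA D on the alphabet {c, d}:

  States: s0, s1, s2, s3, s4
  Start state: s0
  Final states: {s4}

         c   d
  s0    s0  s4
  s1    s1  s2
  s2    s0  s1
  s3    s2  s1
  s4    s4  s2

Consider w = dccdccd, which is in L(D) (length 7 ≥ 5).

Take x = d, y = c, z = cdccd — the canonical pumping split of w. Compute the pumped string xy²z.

xy^2z = d·c·c·cdccd = dcccdccd.
Reading y = c takes D from s4 back to s4, so after x·y·y the machine is still in s4, and z then leads to the accepting state s4. Hence dcccdccd ∈ L(D).

dcccdccd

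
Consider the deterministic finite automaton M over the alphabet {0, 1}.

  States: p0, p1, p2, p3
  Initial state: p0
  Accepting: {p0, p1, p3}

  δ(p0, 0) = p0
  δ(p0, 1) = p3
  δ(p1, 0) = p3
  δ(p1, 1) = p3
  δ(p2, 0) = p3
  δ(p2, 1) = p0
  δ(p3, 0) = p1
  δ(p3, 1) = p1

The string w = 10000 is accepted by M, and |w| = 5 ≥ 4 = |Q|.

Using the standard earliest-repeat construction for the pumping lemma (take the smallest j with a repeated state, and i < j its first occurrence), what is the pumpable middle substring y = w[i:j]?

Run of M on w = 1 0 0 0 0:
  step 0: p0  (start)
  step 1: p3  (read 1: p0→p3)
  step 2: p1  (read 0: p3→p1)
  step 3: p3  (read 0: p1→p3)   ← first repeat (p3 seen earlier)
  step 4: p1  (read 0: p3→p1)
  step 5: p3  (read 0: p1→p3)

So i = 1, j = 3, giving x = w[0:1] = 1, y = w[1:3] = 00, z = w[3:5] = 00.
Check: |xy| = 3 ≤ 4 and |y| = 2 ≥ 1. Reading y takes M from p3 back to p3, so every xyⁱz is accepted.

00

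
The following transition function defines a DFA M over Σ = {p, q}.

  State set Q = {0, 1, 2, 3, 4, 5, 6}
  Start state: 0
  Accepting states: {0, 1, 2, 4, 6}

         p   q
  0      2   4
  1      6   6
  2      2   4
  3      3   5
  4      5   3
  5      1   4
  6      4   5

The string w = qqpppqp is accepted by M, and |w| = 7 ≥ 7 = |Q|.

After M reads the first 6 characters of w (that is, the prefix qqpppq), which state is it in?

State sequence: 0 -q-> 4 -q-> 3 -p-> 3 -p-> 3 -p-> 3 -q-> 5

After reading 6 characters, M is in state 5.

5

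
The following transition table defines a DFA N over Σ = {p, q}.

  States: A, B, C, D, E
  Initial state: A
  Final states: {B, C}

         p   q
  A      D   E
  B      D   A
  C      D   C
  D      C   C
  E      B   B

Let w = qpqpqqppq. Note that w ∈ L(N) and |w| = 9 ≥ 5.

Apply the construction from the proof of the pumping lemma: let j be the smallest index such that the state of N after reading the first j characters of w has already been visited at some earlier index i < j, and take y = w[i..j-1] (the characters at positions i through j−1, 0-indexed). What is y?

Run of N on w = q p q p q q p p q:
  step 0: A  (start)
  step 1: E  (read q: A→E)
  step 2: B  (read p: E→B)
  step 3: A  (read q: B→A)   ← first repeat (A seen earlier)
  step 4: D  (read p: A→D)
  step 5: C  (read q: D→C)
  step 6: C  (read q: C→C)
  step 7: D  (read p: C→D)
  step 8: C  (read p: D→C)
  step 9: C  (read q: C→C)

So i = 0, j = 3, giving x = w[0:0] = ε, y = w[0:3] = qpq, z = w[3:9] = pqqppq.
Check: |xy| = 3 ≤ 5 and |y| = 3 ≥ 1. Reading y takes N from A back to A, so every xyⁱz is accepted.
Pumping length from the standard proof: p = 5 (the number of states). The repeated state found above gives |xy| = j ≤ 5 and |y| = j − i ≥ 1.

qpq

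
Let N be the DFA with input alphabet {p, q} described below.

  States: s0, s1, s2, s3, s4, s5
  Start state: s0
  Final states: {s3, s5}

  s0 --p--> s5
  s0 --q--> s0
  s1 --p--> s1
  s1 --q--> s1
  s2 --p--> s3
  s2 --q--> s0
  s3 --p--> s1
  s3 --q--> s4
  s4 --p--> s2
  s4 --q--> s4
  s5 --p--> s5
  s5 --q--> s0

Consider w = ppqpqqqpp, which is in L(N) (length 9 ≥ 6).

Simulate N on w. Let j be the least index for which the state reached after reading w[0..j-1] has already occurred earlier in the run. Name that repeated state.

s5

State sequence: s0 -p-> s5 -p-> s5 -q-> s0 -p-> s5 -q-> s0 -q-> s0 -q-> s0 -p-> s5 -p-> s5
First repeat at step 2: s5 was already visited.

The earliest repeat is at step j = 2: N is in s5, which it already visited at step i = 1.
Since N has 6 states, any run of length ≥ 6 visits 6+1 states, so by pigeonhole some state repeats within the first 6 steps — that repeat gives the pumpable loop.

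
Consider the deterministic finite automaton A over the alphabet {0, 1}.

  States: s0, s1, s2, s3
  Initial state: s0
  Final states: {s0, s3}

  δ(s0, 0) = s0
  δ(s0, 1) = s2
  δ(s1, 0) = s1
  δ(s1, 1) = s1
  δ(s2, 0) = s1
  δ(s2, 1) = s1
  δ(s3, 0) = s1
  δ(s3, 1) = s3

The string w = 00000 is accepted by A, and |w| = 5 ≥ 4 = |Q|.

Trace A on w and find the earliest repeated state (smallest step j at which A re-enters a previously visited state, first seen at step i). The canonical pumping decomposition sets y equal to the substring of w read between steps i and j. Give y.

Run of A on w = 0 0 0 0 0:
  step 0: s0  (start)
  step 1: s0  (read 0: s0→s0)   ← first repeat (s0 seen earlier)
  step 2: s0  (read 0: s0→s0)
  step 3: s0  (read 0: s0→s0)
  step 4: s0  (read 0: s0→s0)
  step 5: s0  (read 0: s0→s0)

So i = 0, j = 1, giving x = w[0:0] = ε, y = w[0:1] = 0, z = w[1:5] = 0000.
Check: |xy| = 1 ≤ 4 and |y| = 1 ≥ 1. Reading y takes A from s0 back to s0, so every xyⁱz is accepted.

0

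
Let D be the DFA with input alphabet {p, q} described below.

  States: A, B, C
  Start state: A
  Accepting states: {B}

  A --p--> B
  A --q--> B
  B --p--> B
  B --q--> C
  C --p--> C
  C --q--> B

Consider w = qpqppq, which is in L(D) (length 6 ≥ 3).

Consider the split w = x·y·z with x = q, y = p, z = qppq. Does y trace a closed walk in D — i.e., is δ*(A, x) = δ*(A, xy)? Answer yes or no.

yes

Run of D on the first 2 characters of w = q p:
  step 0: A  (start)
  step 1: B  (read q: A→B)
  step 2: B  (read p: B→B)

After x (step 1): B. After xy (step 2): B.
They match, so y = p drives D around a cycle from B back to itself; pumping y any number of times keeps D in B before reading z, and xyⁱz ∈ L(D) for every i ≥ 0.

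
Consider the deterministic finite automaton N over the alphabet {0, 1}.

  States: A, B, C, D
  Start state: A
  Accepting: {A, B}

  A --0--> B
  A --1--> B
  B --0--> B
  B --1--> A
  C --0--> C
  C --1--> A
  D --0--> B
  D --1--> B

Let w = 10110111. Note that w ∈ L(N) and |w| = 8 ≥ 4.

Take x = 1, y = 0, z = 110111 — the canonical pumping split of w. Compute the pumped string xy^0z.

xy⁰z = xz = 1·110111 = 1110111.
Reading y = 0 takes N from B back to B, so after x the machine is still in B, and z then leads to the accepting state A. Hence 1110111 ∈ L(N).

1110111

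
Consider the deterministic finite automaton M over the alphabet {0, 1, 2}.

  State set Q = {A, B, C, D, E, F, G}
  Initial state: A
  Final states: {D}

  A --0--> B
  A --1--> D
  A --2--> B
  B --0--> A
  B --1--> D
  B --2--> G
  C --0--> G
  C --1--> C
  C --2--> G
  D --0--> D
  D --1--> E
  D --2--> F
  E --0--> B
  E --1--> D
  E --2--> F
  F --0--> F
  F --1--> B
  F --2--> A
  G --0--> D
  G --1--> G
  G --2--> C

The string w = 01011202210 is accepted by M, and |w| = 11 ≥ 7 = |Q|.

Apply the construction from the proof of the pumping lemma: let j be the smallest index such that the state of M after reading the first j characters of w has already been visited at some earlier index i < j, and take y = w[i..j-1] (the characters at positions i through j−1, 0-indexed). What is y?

Run of M on w = 0 1 0 1 1 2 0 2 2 1 0:
  step 0: A  (start)
  step 1: B  (read 0: A→B)
  step 2: D  (read 1: B→D)
  step 3: D  (read 0: D→D)   ← first repeat (D seen earlier)
  step 4: E  (read 1: D→E)
  step 5: D  (read 1: E→D)
  step 6: F  (read 2: D→F)
  step 7: F  (read 0: F→F)
  step 8: A  (read 2: F→A)
  step 9: B  (read 2: A→B)
  step 10: D  (read 1: B→D)
  step 11: D  (read 0: D→D)

So i = 2, j = 3, giving x = w[0:2] = 01, y = w[2:3] = 0, z = w[3:11] = 11202210.
Check: |xy| = 3 ≤ 7 and |y| = 1 ≥ 1. Reading y takes M from D back to D, so every xyⁱz is accepted.
With |Q| = 7, pigeonhole forces a state repeat no later than step 7; the substring read between the first and second visits to that state can be pumped.

0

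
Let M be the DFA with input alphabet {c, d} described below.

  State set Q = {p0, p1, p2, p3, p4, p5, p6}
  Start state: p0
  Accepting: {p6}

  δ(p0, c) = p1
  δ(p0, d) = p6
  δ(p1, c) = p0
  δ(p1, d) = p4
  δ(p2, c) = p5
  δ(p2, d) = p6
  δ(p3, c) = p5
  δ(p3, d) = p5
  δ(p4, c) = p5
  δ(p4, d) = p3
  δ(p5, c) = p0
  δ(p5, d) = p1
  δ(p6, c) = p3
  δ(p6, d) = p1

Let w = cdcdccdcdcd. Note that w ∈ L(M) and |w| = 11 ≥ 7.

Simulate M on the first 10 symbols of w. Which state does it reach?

p0

State sequence: p0 -c-> p1 -d-> p4 -c-> p5 -d-> p1 -c-> p0 -c-> p1 -d-> p4 -c-> p5 -d-> p1 -c-> p0

After reading 10 characters, M is in state p0.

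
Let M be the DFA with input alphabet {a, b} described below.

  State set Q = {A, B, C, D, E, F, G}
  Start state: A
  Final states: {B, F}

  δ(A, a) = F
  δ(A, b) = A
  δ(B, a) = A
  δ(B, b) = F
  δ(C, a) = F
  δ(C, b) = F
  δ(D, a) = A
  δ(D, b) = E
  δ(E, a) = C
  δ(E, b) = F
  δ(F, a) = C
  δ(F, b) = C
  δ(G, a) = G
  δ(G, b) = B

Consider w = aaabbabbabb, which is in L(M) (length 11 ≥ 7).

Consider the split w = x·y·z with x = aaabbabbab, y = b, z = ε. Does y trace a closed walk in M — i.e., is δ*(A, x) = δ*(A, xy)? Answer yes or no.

State sequence: A -a-> F -a-> C -a-> F -b-> C -b-> F -a-> C -b-> F -b-> C -a-> F -b-> C -b-> F

After x (step 10): C. After xy (step 11): F.
They differ (C ≠ F), so y is not a cycle from the state after x; this split is not the one the pumping-lemma construction produces, and pumping y need not keep the string in L(M).

no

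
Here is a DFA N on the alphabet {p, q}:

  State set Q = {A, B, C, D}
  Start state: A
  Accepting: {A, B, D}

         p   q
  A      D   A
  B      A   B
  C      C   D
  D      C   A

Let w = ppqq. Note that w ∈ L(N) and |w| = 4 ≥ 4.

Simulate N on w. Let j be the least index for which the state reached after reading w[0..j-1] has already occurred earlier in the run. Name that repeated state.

State sequence: A -p-> D -p-> C -q-> D -q-> A
First repeat at step 3: D was already visited.

The earliest repeat is at step j = 3: N is in D, which it already visited at step i = 1.
With |Q| = 4, pigeonhole forces a state repeat no later than step 4; the substring read between the first and second visits to that state can be pumped.

D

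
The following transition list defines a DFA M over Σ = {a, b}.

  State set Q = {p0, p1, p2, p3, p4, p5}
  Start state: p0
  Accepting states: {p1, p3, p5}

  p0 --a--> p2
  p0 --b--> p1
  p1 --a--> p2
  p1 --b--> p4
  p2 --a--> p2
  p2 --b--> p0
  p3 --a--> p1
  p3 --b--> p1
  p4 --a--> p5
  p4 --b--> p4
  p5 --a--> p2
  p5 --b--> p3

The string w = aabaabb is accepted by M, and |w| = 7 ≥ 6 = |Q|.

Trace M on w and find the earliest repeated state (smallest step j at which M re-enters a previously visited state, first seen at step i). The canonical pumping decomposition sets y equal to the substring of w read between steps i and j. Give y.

a

Run of M on w = a a b a a b b:
  step 0: p0  (start)
  step 1: p2  (read a: p0→p2)
  step 2: p2  (read a: p2→p2)   ← first repeat (p2 seen earlier)
  step 3: p0  (read b: p2→p0)
  step 4: p2  (read a: p0→p2)
  step 5: p2  (read a: p2→p2)
  step 6: p0  (read b: p2→p0)
  step 7: p1  (read b: p0→p1)

So i = 1, j = 2, giving x = w[0:1] = a, y = w[1:2] = a, z = w[2:7] = baabb.
Check: |xy| = 2 ≤ 6 and |y| = 1 ≥ 1. Reading y takes M from p2 back to p2, so every xyⁱz is accepted.
Pumping length from the standard proof: p = 6 (the number of states). The repeated state found above gives |xy| = j ≤ 6 and |y| = j − i ≥ 1.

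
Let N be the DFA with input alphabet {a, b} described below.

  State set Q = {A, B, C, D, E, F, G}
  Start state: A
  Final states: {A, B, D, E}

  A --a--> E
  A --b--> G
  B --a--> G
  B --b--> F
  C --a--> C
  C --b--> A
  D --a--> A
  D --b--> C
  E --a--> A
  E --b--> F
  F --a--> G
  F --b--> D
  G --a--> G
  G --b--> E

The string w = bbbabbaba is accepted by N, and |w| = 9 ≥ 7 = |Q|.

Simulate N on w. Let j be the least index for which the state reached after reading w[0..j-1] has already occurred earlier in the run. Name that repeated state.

G

State sequence: A -b-> G -b-> E -b-> F -a-> G -b-> E -b-> F -a-> G -b-> E -a-> A
First repeat at step 4: G was already visited.

The earliest repeat is at step j = 4: N is in G, which it already visited at step i = 1.
The DFA has 7 states, so the proof of the pumping lemma guarantees a repeated state among the first 7+1 visited; the segment between the two visits is the pumpable y.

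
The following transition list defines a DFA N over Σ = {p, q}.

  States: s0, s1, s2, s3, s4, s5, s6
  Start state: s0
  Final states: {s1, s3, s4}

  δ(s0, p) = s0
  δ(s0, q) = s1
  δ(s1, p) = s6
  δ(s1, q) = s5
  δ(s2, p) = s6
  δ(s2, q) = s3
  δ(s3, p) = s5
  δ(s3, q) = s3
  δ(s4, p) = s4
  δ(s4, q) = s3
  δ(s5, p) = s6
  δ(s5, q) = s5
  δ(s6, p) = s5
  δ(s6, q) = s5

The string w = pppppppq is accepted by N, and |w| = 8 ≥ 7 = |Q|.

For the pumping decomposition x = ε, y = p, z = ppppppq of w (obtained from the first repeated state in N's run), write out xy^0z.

ppppppq

xy⁰z = xz = ε·ppppppq = ppppppq.
Reading y = p takes N from s0 back to s0, so after x the machine is still in s0, and z then leads to the accepting state s1. Hence ppppppq ∈ L(N).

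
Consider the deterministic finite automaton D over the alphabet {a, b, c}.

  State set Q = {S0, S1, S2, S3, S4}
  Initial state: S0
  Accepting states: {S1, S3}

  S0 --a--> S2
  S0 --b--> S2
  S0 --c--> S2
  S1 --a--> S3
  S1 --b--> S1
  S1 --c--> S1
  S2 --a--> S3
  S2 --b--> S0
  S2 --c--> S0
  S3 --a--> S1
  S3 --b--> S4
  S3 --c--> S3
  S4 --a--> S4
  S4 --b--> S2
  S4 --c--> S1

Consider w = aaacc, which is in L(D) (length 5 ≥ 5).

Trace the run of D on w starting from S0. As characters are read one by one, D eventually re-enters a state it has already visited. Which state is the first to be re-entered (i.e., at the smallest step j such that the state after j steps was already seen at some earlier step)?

S1

State sequence: S0 -a-> S2 -a-> S3 -a-> S1 -c-> S1 -c-> S1
First repeat at step 4: S1 was already visited.

The earliest repeat is at step j = 4: D is in S1, which it already visited at step i = 3.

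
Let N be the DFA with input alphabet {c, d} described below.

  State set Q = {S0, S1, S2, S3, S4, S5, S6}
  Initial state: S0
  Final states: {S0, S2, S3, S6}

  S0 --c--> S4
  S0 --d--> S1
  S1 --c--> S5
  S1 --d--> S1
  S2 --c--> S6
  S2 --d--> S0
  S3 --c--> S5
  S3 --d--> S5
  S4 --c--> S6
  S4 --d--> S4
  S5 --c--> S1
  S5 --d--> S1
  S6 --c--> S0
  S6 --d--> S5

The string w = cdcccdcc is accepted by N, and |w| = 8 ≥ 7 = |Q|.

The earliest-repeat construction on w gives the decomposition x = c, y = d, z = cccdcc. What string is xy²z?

cddcccdcc

xy^2z = c·d·d·cccdcc = cddcccdcc.
Reading y = d takes N from S4 back to S4, so after x·y·y the machine is still in S4, and z then leads to the accepting state S0. Hence cddcccdcc ∈ L(N).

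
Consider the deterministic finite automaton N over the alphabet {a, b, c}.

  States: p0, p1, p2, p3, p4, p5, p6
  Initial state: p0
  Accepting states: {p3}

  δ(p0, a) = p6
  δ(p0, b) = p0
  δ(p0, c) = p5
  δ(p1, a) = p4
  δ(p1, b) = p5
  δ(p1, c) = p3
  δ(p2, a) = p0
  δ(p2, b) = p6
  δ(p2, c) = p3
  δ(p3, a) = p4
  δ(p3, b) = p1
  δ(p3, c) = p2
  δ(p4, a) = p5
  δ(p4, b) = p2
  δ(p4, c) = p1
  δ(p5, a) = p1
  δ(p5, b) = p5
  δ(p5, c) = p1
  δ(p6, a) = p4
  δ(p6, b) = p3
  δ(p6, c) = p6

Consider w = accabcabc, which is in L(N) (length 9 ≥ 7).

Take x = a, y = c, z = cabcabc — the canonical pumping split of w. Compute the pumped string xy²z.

xy^2z = a·c·c·cabcabc = acccabcabc.
Reading y = c takes N from p6 back to p6, so after x·y·y the machine is still in p6, and z then leads to the accepting state p3. Hence acccabcabc ∈ L(N).

acccabcabc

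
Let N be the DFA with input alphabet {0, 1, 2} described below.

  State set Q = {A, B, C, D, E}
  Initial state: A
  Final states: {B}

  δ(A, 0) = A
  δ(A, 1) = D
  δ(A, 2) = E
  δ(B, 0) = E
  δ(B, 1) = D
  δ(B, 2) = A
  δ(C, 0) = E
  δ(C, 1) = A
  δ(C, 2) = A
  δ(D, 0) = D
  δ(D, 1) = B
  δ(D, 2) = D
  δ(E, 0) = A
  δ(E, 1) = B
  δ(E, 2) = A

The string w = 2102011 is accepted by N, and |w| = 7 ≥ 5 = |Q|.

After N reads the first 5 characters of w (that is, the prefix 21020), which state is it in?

A

State sequence: A -2-> E -1-> B -0-> E -2-> A -0-> A

After reading 5 characters, N is in state A.
(This kind of state-tracing is the core of the pumping-lemma construction: with 5 states, pigeonhole forces a repeat within the first 5 steps.)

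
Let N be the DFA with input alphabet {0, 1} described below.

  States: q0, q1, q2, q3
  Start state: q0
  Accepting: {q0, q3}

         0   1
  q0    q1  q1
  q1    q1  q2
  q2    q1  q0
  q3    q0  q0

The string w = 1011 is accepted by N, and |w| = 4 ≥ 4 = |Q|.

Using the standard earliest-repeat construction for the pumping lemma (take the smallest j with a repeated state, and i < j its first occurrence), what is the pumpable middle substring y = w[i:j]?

Run of N on w = 1 0 1 1:
  step 0: q0  (start)
  step 1: q1  (read 1: q0→q1)
  step 2: q1  (read 0: q1→q1)   ← first repeat (q1 seen earlier)
  step 3: q2  (read 1: q1→q2)
  step 4: q0  (read 1: q2→q0)

So i = 1, j = 2, giving x = w[0:1] = 1, y = w[1:2] = 0, z = w[2:4] = 11.
Check: |xy| = 2 ≤ 4 and |y| = 1 ≥ 1. Reading y takes N from q1 back to q1, so every xyⁱz is accepted.
The DFA has 4 states, so the proof of the pumping lemma guarantees a repeated state among the first 4+1 visited; the segment between the two visits is the pumpable y.

0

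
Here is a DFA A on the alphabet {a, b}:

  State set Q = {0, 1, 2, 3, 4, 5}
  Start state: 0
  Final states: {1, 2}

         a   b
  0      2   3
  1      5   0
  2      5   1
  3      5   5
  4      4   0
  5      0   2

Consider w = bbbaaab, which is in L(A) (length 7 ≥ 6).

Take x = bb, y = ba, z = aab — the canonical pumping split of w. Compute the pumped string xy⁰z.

xy⁰z = xz = bb·aab = bbaab.
Reading y = ba takes A from 5 back to 5, so after x the machine is still in 5, and z then leads to the accepting state 1. Hence bbaab ∈ L(A).

bbaab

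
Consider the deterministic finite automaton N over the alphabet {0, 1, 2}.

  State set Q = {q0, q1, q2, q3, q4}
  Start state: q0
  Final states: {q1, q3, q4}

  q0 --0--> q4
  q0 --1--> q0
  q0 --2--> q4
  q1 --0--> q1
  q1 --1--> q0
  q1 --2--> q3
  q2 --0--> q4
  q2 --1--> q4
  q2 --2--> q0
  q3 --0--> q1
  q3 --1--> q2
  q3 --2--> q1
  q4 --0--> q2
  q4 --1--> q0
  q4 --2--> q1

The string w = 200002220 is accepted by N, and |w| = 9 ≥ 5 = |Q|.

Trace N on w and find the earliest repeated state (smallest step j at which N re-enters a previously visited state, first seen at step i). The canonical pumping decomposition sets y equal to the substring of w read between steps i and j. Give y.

State sequence: q0 -2-> q4 -0-> q2 -0-> q4 -0-> q2 -0-> q4 -2-> q1 -2-> q3 -2-> q1 -0-> q1
First repeat at step 3: q4 was already visited.

So i = 1, j = 3, giving x = w[0:1] = 2, y = w[1:3] = 00, z = w[3:9] = 002220.
Check: |xy| = 3 ≤ 5 and |y| = 2 ≥ 1. Reading y takes N from q4 back to q4, so every xyⁱz is accepted.
With |Q| = 5, pigeonhole forces a state repeat no later than step 5; the substring read between the first and second visits to that state can be pumped.

00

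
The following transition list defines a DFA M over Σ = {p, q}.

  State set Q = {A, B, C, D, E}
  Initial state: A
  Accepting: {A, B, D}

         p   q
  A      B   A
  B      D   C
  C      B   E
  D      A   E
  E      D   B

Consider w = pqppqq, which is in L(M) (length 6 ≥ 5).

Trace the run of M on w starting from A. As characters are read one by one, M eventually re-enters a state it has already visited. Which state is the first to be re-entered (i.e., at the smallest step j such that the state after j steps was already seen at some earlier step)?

State sequence: A -p-> B -q-> C -p-> B -p-> D -q-> E -q-> B
First repeat at step 3: B was already visited.

The earliest repeat is at step j = 3: M is in B, which it already visited at step i = 1.
Since M has 5 states, any run of length ≥ 5 visits 5+1 states, so by pigeonhole some state repeats within the first 5 steps — that repeat gives the pumpable loop.

B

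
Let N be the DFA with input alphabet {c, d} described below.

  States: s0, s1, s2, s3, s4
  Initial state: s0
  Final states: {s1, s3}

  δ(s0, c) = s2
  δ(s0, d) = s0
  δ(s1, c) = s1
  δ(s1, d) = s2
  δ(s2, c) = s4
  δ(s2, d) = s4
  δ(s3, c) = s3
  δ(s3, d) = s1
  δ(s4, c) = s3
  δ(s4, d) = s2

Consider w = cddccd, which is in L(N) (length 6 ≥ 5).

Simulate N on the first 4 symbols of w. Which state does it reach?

State sequence: s0 -c-> s2 -d-> s4 -d-> s2 -c-> s4

After reading 4 characters, N is in state s4.

s4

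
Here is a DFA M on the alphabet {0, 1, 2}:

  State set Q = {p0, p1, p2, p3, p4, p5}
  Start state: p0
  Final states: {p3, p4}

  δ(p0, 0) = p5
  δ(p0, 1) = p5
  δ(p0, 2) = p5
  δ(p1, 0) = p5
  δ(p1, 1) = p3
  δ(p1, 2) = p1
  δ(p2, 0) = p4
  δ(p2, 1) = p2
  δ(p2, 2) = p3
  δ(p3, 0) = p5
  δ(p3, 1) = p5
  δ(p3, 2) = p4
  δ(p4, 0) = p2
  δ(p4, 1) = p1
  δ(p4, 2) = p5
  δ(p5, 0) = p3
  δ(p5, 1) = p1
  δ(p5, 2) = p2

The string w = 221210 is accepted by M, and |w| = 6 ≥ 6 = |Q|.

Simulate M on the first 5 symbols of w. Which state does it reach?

Run of M on the first 5 characters of w = 2 2 1 2 1:
  step 0: p0  (start)
  step 1: p5  (read 2: p0→p5)
  step 2: p2  (read 2: p5→p2)
  step 3: p2  (read 1: p2→p2)
  step 4: p3  (read 2: p2→p3)
  step 5: p5  (read 1: p3→p5)

After reading 5 characters, M is in state p5.
(This kind of state-tracing is the core of the pumping-lemma construction: with 6 states, pigeonhole forces a repeat within the first 6 steps.)

p5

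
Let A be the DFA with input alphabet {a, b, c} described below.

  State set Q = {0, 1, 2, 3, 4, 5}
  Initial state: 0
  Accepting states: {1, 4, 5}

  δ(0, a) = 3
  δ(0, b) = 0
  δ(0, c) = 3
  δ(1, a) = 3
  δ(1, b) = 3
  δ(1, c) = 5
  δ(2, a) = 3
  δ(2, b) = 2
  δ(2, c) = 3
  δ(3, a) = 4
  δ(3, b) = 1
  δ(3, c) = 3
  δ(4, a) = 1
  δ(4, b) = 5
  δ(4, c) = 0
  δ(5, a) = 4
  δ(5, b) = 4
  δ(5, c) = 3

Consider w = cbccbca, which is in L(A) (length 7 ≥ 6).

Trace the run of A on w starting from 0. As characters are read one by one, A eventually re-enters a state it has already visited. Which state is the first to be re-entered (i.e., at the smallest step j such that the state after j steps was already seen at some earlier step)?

Run of A on w = c b c c b c a:
  step 0: 0  (start)
  step 1: 3  (read c: 0→3)
  step 2: 1  (read b: 3→1)
  step 3: 5  (read c: 1→5)
  step 4: 3  (read c: 5→3)   ← first repeat (3 seen earlier)
  step 5: 1  (read b: 3→1)
  step 6: 5  (read c: 1→5)
  step 7: 4  (read a: 5→4)

The earliest repeat is at step j = 4: A is in 3, which it already visited at step i = 1.
The DFA has 6 states, so the proof of the pumping lemma guarantees a repeated state among the first 6+1 visited; the segment between the two visits is the pumpable y.

3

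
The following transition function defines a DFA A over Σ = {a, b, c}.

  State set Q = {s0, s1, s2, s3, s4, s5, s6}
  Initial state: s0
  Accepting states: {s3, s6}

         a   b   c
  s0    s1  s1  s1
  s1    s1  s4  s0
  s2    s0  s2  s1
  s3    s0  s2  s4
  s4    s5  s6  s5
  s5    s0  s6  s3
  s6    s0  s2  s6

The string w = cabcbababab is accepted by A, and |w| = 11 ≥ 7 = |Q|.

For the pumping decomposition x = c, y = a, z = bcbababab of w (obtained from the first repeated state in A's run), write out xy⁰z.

cbcbababab

xy⁰z = xz = c·bcbababab = cbcbababab.
Reading y = a takes A from s1 back to s1, so after x the machine is still in s1, and z then leads to the accepting state s6. Hence cbcbababab ∈ L(A).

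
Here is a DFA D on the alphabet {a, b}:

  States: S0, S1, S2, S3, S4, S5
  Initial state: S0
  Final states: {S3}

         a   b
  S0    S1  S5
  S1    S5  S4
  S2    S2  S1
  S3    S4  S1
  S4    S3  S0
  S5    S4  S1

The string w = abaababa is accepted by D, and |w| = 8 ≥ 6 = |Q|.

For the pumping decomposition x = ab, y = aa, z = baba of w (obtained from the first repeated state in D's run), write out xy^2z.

abaaaababa

xy^2z = ab·aa·aa·baba = abaaaababa.
Reading y = aa takes D from S4 back to S4, so after x·y·y the machine is still in S4, and z then leads to the accepting state S3. Hence abaaaababa ∈ L(D).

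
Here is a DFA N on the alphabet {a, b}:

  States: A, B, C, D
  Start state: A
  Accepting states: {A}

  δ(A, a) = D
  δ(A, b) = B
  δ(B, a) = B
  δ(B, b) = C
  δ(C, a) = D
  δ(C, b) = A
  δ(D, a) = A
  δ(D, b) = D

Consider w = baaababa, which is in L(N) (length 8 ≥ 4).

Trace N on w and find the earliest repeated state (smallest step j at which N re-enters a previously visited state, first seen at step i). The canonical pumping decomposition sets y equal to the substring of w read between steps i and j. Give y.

State sequence: A -b-> B -a-> B -a-> B -a-> B -b-> C -a-> D -b-> D -a-> A
First repeat at step 2: B was already visited.

So i = 1, j = 2, giving x = w[0:1] = b, y = w[1:2] = a, z = w[2:8] = aababa.
Check: |xy| = 2 ≤ 4 and |y| = 1 ≥ 1. Reading y takes N from B back to B, so every xyⁱz is accepted.
With |Q| = 4, pigeonhole forces a state repeat no later than step 4; the substring read between the first and second visits to that state can be pumped.

a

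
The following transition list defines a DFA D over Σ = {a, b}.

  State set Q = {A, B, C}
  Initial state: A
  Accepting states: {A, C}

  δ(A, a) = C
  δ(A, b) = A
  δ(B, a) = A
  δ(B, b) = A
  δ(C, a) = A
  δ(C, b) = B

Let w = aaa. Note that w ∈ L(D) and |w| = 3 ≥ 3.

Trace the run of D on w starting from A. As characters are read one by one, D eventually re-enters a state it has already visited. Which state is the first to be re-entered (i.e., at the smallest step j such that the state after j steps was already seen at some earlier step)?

State sequence: A -a-> C -a-> A -a-> C
First repeat at step 2: A was already visited.

The earliest repeat is at step j = 2: D is in A, which it already visited at step i = 0.
Since D has 3 states, any run of length ≥ 3 visits 3+1 states, so by pigeonhole some state repeats within the first 3 steps — that repeat gives the pumpable loop.

A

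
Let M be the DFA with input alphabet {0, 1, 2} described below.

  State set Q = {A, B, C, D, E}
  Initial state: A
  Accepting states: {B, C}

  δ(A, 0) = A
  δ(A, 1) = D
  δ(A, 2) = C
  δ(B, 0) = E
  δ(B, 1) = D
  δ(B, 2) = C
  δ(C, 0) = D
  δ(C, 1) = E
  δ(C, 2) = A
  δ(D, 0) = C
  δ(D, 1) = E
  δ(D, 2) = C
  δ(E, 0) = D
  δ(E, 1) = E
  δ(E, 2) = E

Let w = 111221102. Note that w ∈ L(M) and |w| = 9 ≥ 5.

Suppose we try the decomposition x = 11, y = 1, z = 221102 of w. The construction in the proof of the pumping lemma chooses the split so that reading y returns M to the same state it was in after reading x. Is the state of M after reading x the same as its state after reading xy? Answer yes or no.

yes

State sequence: A -1-> D -1-> E -1-> E

After x (step 2): E. After xy (step 3): E.
They match, so y = 1 drives M around a cycle from E back to itself; pumping y any number of times keeps M in E before reading z, and xyⁱz ∈ L(M) for every i ≥ 0.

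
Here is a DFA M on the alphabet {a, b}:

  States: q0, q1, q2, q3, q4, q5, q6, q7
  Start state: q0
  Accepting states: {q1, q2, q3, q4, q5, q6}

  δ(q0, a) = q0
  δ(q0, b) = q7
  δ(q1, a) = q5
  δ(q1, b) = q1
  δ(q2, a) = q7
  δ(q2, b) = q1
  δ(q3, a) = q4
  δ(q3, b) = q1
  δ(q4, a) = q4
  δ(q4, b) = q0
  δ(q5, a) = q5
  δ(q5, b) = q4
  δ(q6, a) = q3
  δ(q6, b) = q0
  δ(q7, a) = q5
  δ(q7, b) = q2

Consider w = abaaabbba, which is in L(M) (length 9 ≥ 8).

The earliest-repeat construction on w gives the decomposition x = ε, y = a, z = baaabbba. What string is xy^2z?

xy^2z = ε·a·a·baaabbba = aabaaabbba.
Reading y = a takes M from q0 back to q0, so after x·y·y the machine is still in q0, and z then leads to the accepting state q5. Hence aabaaabbba ∈ L(M).

aabaaabbba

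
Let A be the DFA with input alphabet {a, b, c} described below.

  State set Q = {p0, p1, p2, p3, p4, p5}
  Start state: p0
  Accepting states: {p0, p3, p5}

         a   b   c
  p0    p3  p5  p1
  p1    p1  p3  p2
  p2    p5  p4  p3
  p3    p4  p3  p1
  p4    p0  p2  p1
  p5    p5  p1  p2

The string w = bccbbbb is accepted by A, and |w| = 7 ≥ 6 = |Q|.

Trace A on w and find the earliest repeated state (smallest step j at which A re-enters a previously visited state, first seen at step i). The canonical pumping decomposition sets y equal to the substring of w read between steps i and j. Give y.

Run of A on w = b c c b b b b:
  step 0: p0  (start)
  step 1: p5  (read b: p0→p5)
  step 2: p2  (read c: p5→p2)
  step 3: p3  (read c: p2→p3)
  step 4: p3  (read b: p3→p3)   ← first repeat (p3 seen earlier)
  step 5: p3  (read b: p3→p3)
  step 6: p3  (read b: p3→p3)
  step 7: p3  (read b: p3→p3)

So i = 3, j = 4, giving x = w[0:3] = bcc, y = w[3:4] = b, z = w[4:7] = bbb.
Check: |xy| = 4 ≤ 6 and |y| = 1 ≥ 1. Reading y takes A from p3 back to p3, so every xyⁱz is accepted.
The DFA has 6 states, so the proof of the pumping lemma guarantees a repeated state among the first 6+1 visited; the segment between the two visits is the pumpable y.

b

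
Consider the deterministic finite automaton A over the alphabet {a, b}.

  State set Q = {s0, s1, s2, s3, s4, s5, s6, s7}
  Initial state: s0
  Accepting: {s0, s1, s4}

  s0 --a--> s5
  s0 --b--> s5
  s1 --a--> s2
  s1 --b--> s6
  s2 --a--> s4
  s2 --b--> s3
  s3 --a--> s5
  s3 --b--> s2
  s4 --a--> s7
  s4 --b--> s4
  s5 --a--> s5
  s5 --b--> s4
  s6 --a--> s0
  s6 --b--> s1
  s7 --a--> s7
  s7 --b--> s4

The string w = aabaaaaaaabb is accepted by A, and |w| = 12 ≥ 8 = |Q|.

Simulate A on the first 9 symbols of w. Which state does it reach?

s7

Run of A on the first 9 characters of w = a a b a a a a a a:
  step 0: s0  (start)
  step 1: s5  (read a: s0→s5)
  step 2: s5  (read a: s5→s5)
  step 3: s4  (read b: s5→s4)
  step 4: s7  (read a: s4→s7)
  step 5: s7  (read a: s7→s7)
  step 6: s7  (read a: s7→s7)
  step 7: s7  (read a: s7→s7)
  step 8: s7  (read a: s7→s7)
  step 9: s7  (read a: s7→s7)

After reading 9 characters, A is in state s7.
(This kind of state-tracing is the core of the pumping-lemma construction: with 8 states, pigeonhole forces a repeat within the first 8 steps.)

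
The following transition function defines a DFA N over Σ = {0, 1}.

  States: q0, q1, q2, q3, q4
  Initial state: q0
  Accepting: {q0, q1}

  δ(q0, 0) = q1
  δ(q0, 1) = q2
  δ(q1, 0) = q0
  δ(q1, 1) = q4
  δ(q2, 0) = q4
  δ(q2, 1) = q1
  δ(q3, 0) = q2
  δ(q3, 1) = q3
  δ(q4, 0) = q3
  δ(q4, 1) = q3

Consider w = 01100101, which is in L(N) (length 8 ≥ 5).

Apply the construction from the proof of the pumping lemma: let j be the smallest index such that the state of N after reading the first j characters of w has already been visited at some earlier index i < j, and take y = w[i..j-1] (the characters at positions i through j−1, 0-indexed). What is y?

State sequence: q0 -0-> q1 -1-> q4 -1-> q3 -0-> q2 -0-> q4 -1-> q3 -0-> q2 -1-> q1
First repeat at step 5: q4 was already visited.

So i = 2, j = 5, giving x = w[0:2] = 01, y = w[2:5] = 100, z = w[5:8] = 101.
Check: |xy| = 5 ≤ 5 and |y| = 3 ≥ 1. Reading y takes N from q4 back to q4, so every xyⁱz is accepted.

100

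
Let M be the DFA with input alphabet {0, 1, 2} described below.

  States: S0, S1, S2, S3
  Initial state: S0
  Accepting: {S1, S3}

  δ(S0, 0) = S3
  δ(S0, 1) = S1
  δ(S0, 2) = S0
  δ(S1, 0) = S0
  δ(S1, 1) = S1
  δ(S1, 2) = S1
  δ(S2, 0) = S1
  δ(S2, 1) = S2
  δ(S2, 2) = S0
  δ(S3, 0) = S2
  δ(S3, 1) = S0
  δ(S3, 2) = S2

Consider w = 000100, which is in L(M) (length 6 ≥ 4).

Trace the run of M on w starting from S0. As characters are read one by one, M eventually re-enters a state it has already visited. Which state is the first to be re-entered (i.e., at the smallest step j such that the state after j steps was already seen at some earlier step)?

State sequence: S0 -0-> S3 -0-> S2 -0-> S1 -1-> S1 -0-> S0 -0-> S3
First repeat at step 4: S1 was already visited.

The earliest repeat is at step j = 4: M is in S1, which it already visited at step i = 3.

S1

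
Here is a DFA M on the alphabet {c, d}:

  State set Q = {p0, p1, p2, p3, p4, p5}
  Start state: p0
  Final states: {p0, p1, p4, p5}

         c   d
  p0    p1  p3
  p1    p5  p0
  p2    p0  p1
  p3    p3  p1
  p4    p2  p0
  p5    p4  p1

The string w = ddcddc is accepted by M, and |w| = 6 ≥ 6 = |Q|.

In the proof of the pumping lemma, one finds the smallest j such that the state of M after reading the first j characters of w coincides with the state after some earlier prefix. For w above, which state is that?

Run of M on w = d d c d d c:
  step 0: p0  (start)
  step 1: p3  (read d: p0→p3)
  step 2: p1  (read d: p3→p1)
  step 3: p5  (read c: p1→p5)
  step 4: p1  (read d: p5→p1)   ← first repeat (p1 seen earlier)
  step 5: p0  (read d: p1→p0)
  step 6: p1  (read c: p0→p1)

The earliest repeat is at step j = 4: M is in p1, which it already visited at step i = 2.
With |Q| = 6, pigeonhole forces a state repeat no later than step 6; the substring read between the first and second visits to that state can be pumped.

p1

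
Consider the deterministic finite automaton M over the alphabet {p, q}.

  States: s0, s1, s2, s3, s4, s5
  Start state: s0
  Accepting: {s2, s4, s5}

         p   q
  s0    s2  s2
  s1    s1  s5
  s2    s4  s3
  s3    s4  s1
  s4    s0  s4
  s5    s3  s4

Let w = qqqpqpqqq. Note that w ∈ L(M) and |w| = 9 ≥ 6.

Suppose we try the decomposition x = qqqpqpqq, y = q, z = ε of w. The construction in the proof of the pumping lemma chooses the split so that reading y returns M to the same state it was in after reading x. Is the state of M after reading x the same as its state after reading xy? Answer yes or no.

State sequence: s0 -q-> s2 -q-> s3 -q-> s1 -p-> s1 -q-> s5 -p-> s3 -q-> s1 -q-> s5 -q-> s4

After x (step 8): s5. After xy (step 9): s4.
They differ (s5 ≠ s4), so y is not a cycle from the state after x; this split is not the one the pumping-lemma construction produces, and pumping y need not keep the string in L(M).

no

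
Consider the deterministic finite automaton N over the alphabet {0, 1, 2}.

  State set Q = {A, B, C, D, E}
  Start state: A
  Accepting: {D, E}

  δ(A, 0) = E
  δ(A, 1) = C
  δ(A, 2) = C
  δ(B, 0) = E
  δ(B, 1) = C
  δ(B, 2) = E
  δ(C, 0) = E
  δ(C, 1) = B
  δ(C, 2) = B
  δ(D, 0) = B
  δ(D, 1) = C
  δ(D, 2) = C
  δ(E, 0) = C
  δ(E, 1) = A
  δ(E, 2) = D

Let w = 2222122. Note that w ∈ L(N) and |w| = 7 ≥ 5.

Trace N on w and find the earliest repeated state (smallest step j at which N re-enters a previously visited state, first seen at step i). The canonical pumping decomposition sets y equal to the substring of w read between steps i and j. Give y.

State sequence: A -2-> C -2-> B -2-> E -2-> D -1-> C -2-> B -2-> E
First repeat at step 5: C was already visited.

So i = 1, j = 5, giving x = w[0:1] = 2, y = w[1:5] = 2221, z = w[5:7] = 22.
Check: |xy| = 5 ≤ 5 and |y| = 4 ≥ 1. Reading y takes N from C back to C, so every xyⁱz is accepted.
Pumping length from the standard proof: p = 5 (the number of states). The repeated state found above gives |xy| = j ≤ 5 and |y| = j − i ≥ 1.

2221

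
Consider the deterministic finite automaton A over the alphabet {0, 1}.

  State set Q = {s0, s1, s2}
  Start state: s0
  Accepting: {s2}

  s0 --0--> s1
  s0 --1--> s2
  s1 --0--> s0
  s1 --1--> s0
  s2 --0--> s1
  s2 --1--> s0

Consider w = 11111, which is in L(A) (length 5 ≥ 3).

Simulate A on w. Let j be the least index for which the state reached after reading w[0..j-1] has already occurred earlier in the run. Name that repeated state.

State sequence: s0 -1-> s2 -1-> s0 -1-> s2 -1-> s0 -1-> s2
First repeat at step 2: s0 was already visited.

The earliest repeat is at step j = 2: A is in s0, which it already visited at step i = 0.
Pumping length from the standard proof: p = 3 (the number of states). The repeated state found above gives |xy| = j ≤ 3 and |y| = j − i ≥ 1.

s0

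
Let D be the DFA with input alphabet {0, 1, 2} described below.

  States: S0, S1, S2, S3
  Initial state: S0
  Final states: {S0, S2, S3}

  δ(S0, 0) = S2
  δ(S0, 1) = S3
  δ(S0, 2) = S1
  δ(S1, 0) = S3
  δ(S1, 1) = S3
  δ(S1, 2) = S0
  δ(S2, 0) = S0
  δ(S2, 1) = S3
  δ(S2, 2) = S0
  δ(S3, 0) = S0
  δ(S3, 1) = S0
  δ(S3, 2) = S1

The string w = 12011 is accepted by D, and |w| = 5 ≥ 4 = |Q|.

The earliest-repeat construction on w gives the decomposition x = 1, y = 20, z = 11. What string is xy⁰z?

111

xy⁰z = xz = 1·11 = 111.
Reading y = 20 takes D from S3 back to S3, so after x the machine is still in S3, and z then leads to the accepting state S3. Hence 111 ∈ L(D).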